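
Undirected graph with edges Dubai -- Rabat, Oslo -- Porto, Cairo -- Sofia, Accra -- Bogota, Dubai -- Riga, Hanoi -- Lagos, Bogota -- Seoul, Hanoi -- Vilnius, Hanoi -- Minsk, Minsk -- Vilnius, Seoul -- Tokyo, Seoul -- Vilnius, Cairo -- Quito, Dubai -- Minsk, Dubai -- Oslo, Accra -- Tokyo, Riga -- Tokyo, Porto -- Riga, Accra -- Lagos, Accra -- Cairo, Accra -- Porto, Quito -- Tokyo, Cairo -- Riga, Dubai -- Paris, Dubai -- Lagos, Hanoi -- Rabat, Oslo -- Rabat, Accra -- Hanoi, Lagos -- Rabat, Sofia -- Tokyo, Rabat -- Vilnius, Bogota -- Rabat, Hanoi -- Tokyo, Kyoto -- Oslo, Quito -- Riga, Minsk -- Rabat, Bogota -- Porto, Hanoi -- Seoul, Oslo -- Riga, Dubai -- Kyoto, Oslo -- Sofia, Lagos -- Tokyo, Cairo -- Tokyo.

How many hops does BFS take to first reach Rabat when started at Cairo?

Level 0: Cairo
Level 1: Accra, Quito, Riga, Sofia, Tokyo
Level 2: Bogota, Dubai, Hanoi, Lagos, Oslo, Porto, Seoul
Level 3: Kyoto, Minsk, Paris, Rabat, Vilnius
Rabat first appears at level 3.

3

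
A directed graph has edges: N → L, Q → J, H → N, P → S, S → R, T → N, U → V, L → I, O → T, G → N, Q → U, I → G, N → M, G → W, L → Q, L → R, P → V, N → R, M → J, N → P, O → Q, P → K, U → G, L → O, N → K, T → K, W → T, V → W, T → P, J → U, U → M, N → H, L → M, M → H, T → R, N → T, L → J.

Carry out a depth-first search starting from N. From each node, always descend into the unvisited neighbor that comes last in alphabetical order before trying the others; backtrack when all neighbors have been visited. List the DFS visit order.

N, T, R, P, V, W, S, K, M, J, U, G, H, L, Q, O, I

Visit N
N → T
T → R
T → P
P → V
V → W
P → S
P → K
N → M
M → J
J → U
U → G
M → H
N → L
L → Q
L → O
L → I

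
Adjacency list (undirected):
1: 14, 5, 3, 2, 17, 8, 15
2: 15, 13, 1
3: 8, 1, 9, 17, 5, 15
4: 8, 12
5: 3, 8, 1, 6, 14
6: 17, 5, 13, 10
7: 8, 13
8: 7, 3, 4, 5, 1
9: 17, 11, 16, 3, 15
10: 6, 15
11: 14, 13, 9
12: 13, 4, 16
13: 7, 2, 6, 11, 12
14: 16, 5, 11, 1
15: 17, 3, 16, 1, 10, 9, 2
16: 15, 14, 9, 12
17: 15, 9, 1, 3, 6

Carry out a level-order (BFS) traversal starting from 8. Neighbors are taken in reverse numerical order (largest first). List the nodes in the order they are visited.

8 → 7 → 5 → 4 → 3 → 1 → 13 → 14 → 6 → 12 → 17 → 15 → 9 → 2 → 11 → 16 → 10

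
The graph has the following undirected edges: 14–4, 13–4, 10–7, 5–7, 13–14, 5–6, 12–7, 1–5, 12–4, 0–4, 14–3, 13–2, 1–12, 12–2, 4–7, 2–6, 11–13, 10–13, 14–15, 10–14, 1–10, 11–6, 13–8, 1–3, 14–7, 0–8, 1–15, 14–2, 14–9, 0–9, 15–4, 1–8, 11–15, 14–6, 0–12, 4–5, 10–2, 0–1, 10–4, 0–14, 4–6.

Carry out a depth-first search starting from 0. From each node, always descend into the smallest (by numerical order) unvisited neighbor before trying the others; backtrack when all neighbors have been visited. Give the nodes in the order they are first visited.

0 → 1 → 3 → 14 → 2 → 6 → 4 → 5 → 7 → 10 → 13 → 8 → 11 → 15 → 12 → 9

Visit 0
0 → 1
1 → 3
3 → 14
14 → 2
2 → 6
6 → 4
4 → 5
5 → 7
7 → 10
10 → 13
13 → 8
13 → 11
11 → 15
7 → 12
14 → 9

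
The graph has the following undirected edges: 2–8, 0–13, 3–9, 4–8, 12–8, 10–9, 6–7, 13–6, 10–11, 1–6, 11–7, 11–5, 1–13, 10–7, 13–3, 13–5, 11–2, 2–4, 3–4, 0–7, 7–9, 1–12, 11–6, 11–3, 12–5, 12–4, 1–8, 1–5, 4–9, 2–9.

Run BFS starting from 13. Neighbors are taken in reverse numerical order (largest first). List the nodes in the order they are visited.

Visit 13; enqueue 6, 5, 3, 1, 0 → queue [6, 5, 3, 1, 0]
Visit 6; enqueue 11, 7 → queue [5, 3, 1, 0, 11, 7]
Visit 5; enqueue 12 → queue [3, 1, 0, 11, 7, 12]
Visit 3; enqueue 9, 4 → queue [1, 0, 11, 7, 12, 9, 4]
Visit 1; enqueue 8 → queue [0, 11, 7, 12, 9, 4, 8]
Visit 0 → queue [11, 7, 12, 9, 4, 8]
Visit 11; enqueue 10, 2 → queue [7, 12, 9, 4, 8, 10, 2]
Visit 7 → queue [12, 9, 4, 8, 10, 2]
Visit 12 → queue [9, 4, 8, 10, 2]
Visit 9 → queue [4, 8, 10, 2]
Visit 4 → queue [8, 10, 2]
Visit 8 → queue [10, 2]
Visit 10 → queue [2]
Visit 2 → queue []

13, 6, 5, 3, 1, 0, 11, 7, 12, 9, 4, 8, 10, 2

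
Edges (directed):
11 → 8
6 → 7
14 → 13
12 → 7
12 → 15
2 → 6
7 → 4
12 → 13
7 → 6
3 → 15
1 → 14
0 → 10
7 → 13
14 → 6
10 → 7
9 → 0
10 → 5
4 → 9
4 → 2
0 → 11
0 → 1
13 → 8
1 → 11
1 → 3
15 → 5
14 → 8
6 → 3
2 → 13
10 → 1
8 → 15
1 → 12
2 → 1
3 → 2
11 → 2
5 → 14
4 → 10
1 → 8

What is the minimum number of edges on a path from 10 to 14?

Level 0: 10
Level 1: 1, 5, 7
Level 2: 3, 4, 6, 8, 11, 12, 13, 14
Level 3: 2, 9, 15
Level 4: 0
14 first appears at level 2.

2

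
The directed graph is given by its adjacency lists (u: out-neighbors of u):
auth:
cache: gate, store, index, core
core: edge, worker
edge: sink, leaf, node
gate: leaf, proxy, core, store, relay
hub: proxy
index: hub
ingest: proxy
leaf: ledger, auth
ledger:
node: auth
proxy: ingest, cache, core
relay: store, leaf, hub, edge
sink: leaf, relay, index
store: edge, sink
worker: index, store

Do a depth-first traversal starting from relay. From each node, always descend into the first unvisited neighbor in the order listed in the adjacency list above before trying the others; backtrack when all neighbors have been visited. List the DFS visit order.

relay -> store -> edge -> sink -> leaf -> ledger -> auth -> index -> hub -> proxy -> ingest -> cache -> gate -> core -> worker -> node

Visit relay
relay → store
store → edge
edge → sink
sink → leaf
leaf → ledger
leaf → auth
sink → index
index → hub
hub → proxy
proxy → ingest
proxy → cache
cache → gate
gate → core
core → worker
edge → node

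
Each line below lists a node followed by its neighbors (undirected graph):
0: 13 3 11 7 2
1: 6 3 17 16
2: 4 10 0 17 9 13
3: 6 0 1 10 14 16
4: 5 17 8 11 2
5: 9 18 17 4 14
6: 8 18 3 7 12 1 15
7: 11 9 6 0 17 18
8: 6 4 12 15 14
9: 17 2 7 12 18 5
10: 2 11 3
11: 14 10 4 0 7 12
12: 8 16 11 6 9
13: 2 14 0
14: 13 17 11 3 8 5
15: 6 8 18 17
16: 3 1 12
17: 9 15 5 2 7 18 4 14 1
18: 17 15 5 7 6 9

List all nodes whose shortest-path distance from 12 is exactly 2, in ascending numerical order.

0, 1, 2, 3, 4, 5, 7, 10, 14, 15, 17, 18

Level 0: 12
Level 1: 6, 8, 9, 11, 16
Level 2: 0, 1, 2, 3, 4, 5, 7, 10, 14, 15, 17, 18
Level 3: 13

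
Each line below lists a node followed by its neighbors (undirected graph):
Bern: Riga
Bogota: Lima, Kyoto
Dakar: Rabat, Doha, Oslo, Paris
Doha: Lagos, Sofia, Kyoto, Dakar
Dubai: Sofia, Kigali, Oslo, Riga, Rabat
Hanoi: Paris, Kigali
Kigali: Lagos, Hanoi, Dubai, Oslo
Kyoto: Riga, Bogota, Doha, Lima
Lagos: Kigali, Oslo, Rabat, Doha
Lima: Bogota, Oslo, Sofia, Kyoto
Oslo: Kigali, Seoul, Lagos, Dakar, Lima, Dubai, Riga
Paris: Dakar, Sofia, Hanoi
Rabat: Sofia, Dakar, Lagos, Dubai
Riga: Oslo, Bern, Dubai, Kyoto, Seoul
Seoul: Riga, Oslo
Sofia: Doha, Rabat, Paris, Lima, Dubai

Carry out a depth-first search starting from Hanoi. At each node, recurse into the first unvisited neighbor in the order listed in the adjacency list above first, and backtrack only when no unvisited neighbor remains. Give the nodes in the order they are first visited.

Hanoi, Paris, Dakar, Rabat, Sofia, Doha, Lagos, Kigali, Dubai, Oslo, Seoul, Riga, Bern, Kyoto, Bogota, Lima

Visit Hanoi
Hanoi → Paris
Paris → Dakar
Dakar → Rabat
Rabat → Sofia
Sofia → Doha
Doha → Lagos
Lagos → Kigali
Kigali → Dubai
Dubai → Oslo
Oslo → Seoul
Seoul → Riga
Riga → Bern
Riga → Kyoto
Kyoto → Bogota
Bogota → Lima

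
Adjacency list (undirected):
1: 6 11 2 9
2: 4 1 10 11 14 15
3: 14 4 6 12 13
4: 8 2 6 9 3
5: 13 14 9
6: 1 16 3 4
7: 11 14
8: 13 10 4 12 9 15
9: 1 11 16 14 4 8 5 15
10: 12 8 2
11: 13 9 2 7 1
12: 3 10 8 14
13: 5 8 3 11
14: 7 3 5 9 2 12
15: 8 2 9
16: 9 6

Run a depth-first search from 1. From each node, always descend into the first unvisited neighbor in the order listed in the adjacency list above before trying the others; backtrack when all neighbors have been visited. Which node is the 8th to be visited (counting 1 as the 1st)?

14

Visit 1
1 → 6
6 → 16
16 → 9
9 → 11
11 → 13
13 → 5
5 → 14
14 → 7
14 → 3
3 → 4
4 → 8
8 → 10
10 → 12
10 → 2
2 → 15

Visit order: 1, 6, 16, 9, 11, 13, 5, 14, 7, 3, 4, 8, 10, 12, 2, 15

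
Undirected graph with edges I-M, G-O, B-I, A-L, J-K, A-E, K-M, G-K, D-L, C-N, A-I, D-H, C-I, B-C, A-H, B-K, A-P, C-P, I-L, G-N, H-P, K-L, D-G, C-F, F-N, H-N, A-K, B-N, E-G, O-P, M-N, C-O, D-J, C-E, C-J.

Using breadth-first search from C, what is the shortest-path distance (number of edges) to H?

2

Level 0: C
Level 1: B, E, F, I, J, N, O, P
Level 2: A, D, G, H, K, L, M
H first appears at level 2.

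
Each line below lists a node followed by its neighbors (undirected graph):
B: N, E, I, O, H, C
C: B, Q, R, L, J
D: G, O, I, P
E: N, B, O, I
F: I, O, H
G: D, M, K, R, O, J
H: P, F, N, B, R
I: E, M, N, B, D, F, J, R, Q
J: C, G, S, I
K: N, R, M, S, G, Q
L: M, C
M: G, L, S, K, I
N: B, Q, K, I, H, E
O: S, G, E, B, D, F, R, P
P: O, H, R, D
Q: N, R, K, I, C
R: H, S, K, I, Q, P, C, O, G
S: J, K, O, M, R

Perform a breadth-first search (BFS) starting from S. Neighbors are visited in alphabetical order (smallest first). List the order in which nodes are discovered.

S, J, K, M, O, R, C, G, I, N, Q, L, B, D, E, F, P, H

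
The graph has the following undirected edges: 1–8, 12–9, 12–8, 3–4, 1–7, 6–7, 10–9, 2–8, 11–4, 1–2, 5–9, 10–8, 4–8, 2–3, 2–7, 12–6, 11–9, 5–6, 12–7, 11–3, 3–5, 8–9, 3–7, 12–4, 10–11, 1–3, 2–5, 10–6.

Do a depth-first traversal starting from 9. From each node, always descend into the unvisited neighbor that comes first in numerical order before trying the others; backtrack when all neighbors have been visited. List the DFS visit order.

Visit 9
9 → 5
5 → 2
2 → 1
1 → 3
3 → 4
4 → 8
8 → 10
10 → 6
6 → 7
7 → 12
10 → 11

9 5 2 1 3 4 8 10 6 7 12 11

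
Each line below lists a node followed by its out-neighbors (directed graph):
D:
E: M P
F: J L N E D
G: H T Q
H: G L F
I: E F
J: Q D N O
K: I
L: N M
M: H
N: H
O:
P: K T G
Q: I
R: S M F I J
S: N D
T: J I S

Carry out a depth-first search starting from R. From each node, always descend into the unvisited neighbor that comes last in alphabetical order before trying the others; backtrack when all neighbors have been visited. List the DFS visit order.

R -> S -> N -> H -> L -> M -> G -> T -> J -> Q -> I -> F -> E -> P -> K -> D -> O

Visit R
R → S
S → N
N → H
H → L
L → M
H → G
G → T
T → J
J → Q
Q → I
I → F
F → E
E → P
P → K
F → D
J → O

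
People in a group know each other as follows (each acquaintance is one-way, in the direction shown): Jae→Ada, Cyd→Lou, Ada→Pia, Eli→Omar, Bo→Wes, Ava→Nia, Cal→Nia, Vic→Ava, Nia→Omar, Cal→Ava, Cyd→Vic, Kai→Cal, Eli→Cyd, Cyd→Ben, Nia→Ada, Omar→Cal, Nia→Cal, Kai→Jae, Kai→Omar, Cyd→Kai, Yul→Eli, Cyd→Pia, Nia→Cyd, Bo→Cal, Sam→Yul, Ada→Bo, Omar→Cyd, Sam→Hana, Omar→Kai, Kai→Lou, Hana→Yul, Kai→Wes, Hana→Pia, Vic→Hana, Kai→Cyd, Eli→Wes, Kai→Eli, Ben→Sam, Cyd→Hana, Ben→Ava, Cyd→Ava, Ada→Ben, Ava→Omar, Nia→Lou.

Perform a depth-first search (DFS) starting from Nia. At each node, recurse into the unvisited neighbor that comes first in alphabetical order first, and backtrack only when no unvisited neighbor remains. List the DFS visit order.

Nia, Ada, Ben, Ava, Omar, Cal, Cyd, Hana, Pia, Yul, Eli, Wes, Kai, Jae, Lou, Vic, Sam, Bo

Visit Nia
Nia → Ada
Ada → Ben
Ben → Ava
Ava → Omar
Omar → Cal
Omar → Cyd
Cyd → Hana
Hana → Pia
Hana → Yul
Yul → Eli
Eli → Wes
Cyd → Kai
Kai → Jae
Kai → Lou
Cyd → Vic
Ben → Sam
Ada → Bo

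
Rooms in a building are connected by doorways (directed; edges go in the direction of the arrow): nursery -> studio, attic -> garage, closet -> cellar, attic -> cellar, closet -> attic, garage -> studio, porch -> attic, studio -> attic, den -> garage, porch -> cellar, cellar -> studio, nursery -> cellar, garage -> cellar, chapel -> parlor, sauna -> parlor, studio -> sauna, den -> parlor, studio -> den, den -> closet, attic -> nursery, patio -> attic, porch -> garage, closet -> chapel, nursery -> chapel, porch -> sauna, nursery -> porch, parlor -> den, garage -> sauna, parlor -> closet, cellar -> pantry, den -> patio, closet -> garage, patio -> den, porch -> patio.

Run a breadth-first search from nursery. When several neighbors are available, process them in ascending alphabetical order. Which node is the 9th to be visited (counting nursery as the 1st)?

garage

Visit nursery; enqueue cellar, chapel, porch, studio → queue [cellar, chapel, porch, studio]
Visit cellar; enqueue pantry → queue [chapel, porch, studio, pantry]
Visit chapel; enqueue parlor → queue [porch, studio, pantry, parlor]
Visit porch; enqueue attic, garage, patio, sauna → queue [studio, pantry, parlor, attic, garage, patio, sauna]
Visit studio; enqueue den → queue [pantry, parlor, attic, garage, patio, sauna, den]
Visit pantry → queue [parlor, attic, garage, patio, sauna, den]
Visit parlor; enqueue closet → queue [attic, garage, patio, sauna, den, closet]
Visit attic → queue [garage, patio, sauna, den, closet]
Visit garage → queue [patio, sauna, den, closet]
Visit patio → queue [sauna, den, closet]
Visit sauna → queue [den, closet]
Visit den → queue [closet]
Visit closet → queue []

Visit order: nursery, cellar, chapel, porch, studio, pantry, parlor, attic, garage, patio, sauna, den, closet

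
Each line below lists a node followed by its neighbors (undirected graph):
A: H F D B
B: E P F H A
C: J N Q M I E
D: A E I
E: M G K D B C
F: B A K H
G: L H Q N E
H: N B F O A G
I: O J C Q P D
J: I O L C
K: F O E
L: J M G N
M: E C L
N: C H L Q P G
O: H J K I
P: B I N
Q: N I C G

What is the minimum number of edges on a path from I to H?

2

Level 0: I
Level 1: C, D, J, O, P, Q
Level 2: A, B, E, G, H, K, L, M, N
Level 3: F
H first appears at level 2.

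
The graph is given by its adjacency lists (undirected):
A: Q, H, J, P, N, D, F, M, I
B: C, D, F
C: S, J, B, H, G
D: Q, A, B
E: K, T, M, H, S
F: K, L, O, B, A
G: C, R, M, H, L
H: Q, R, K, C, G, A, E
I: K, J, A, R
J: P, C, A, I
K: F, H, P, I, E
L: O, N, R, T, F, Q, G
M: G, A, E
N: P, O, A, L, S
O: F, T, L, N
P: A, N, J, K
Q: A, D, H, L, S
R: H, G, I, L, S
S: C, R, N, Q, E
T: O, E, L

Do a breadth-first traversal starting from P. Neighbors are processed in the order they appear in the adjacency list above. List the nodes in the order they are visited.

P → A → N → J → K → Q → H → D → F → M → I → O → L → S → C → E → R → G → B → T

Visit P; enqueue A, N, J, K → queue [A, N, J, K]
Visit A; enqueue Q, H, D, F, M, I → queue [N, J, K, Q, H, D, F, M, I]
Visit N; enqueue O, L, S → queue [J, K, Q, H, D, F, M, I, O, L, S]
Visit J; enqueue C → queue [K, Q, H, D, F, M, I, O, L, S, C]
Visit K; enqueue E → queue [Q, H, D, F, M, I, O, L, S, C, E]
Visit Q → queue [H, D, F, M, I, O, L, S, C, E]
Visit H; enqueue R, G → queue [D, F, M, I, O, L, S, C, E, R, G]
Visit D; enqueue B → queue [F, M, I, O, L, S, C, E, R, G, B]
Visit F → queue [M, I, O, L, S, C, E, R, G, B]
Visit M → queue [I, O, L, S, C, E, R, G, B]
Visit I → queue [O, L, S, C, E, R, G, B]
Visit O; enqueue T → queue [L, S, C, E, R, G, B, T]
Visit L → queue [S, C, E, R, G, B, T]
Visit S → queue [C, E, R, G, B, T]
Visit C → queue [E, R, G, B, T]
Visit E → queue [R, G, B, T]
Visit R → queue [G, B, T]
Visit G → queue [B, T]
Visit B → queue [T]
Visit T → queue []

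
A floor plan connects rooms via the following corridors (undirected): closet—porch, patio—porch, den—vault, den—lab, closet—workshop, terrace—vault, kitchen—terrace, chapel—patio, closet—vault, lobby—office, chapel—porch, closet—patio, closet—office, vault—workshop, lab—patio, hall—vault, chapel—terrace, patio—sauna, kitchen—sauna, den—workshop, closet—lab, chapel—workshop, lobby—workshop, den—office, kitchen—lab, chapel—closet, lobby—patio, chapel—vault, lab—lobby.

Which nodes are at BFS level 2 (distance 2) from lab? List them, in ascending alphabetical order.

Level 0: lab
Level 1: closet, den, kitchen, lobby, patio
Level 2: chapel, office, porch, sauna, terrace, vault, workshop
Level 3: hall

chapel, office, porch, sauna, terrace, vault, workshop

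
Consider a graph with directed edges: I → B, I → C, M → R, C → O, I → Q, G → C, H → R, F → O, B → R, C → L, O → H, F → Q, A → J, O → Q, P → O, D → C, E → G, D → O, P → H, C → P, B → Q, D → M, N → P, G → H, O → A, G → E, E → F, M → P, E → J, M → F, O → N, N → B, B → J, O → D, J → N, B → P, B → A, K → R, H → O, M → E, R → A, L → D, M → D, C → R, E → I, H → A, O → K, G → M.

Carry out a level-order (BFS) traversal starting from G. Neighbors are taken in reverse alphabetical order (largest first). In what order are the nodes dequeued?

Visit G; enqueue M, H, E, C → queue [M, H, E, C]
Visit M; enqueue R, P, F, D → queue [H, E, C, R, P, F, D]
Visit H; enqueue O, A → queue [E, C, R, P, F, D, O, A]
Visit E; enqueue J, I → queue [C, R, P, F, D, O, A, J, I]
Visit C; enqueue L → queue [R, P, F, D, O, A, J, I, L]
Visit R → queue [P, F, D, O, A, J, I, L]
Visit P → queue [F, D, O, A, J, I, L]
Visit F; enqueue Q → queue [D, O, A, J, I, L, Q]
Visit D → queue [O, A, J, I, L, Q]
Visit O; enqueue N, K → queue [A, J, I, L, Q, N, K]
Visit A → queue [J, I, L, Q, N, K]
Visit J → queue [I, L, Q, N, K]
Visit I; enqueue B → queue [L, Q, N, K, B]
Visit L → queue [Q, N, K, B]
Visit Q → queue [N, K, B]
Visit N → queue [K, B]
Visit K → queue [B]
Visit B → queue []

G, M, H, E, C, R, P, F, D, O, A, J, I, L, Q, N, K, B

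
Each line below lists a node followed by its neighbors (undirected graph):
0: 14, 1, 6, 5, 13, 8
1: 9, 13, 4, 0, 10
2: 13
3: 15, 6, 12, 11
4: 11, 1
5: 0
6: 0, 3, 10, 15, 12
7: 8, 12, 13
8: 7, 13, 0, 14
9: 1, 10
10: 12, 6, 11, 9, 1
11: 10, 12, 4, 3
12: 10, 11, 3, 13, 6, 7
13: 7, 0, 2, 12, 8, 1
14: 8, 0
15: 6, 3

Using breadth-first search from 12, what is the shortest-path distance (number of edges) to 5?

3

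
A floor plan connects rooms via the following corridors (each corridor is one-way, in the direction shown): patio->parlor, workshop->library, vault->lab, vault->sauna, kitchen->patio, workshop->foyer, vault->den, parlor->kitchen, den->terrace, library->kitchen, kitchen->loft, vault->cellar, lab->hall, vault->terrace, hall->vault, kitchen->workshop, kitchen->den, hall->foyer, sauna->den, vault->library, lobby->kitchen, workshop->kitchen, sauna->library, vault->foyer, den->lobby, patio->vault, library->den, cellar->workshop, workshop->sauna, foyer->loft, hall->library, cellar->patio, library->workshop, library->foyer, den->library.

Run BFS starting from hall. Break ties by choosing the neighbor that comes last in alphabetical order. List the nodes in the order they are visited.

hall vault library foyer terrace sauna lab den cellar workshop kitchen loft lobby patio parlor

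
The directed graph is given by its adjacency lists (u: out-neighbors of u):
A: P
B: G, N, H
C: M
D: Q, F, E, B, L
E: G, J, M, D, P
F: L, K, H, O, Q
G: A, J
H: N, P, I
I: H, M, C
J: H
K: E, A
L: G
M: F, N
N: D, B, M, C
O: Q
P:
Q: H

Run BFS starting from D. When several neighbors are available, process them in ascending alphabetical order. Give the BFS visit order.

Visit D; enqueue B, E, F, L, Q → queue [B, E, F, L, Q]
Visit B; enqueue G, H, N → queue [E, F, L, Q, G, H, N]
Visit E; enqueue J, M, P → queue [F, L, Q, G, H, N, J, M, P]
Visit F; enqueue K, O → queue [L, Q, G, H, N, J, M, P, K, O]
Visit L → queue [Q, G, H, N, J, M, P, K, O]
Visit Q → queue [G, H, N, J, M, P, K, O]
Visit G; enqueue A → queue [H, N, J, M, P, K, O, A]
Visit H; enqueue I → queue [N, J, M, P, K, O, A, I]
Visit N; enqueue C → queue [J, M, P, K, O, A, I, C]
Visit J → queue [M, P, K, O, A, I, C]
Visit M → queue [P, K, O, A, I, C]
Visit P → queue [K, O, A, I, C]
Visit K → queue [O, A, I, C]
Visit O → queue [A, I, C]
Visit A → queue [I, C]
Visit I → queue [C]
Visit C → queue []

D -> B -> E -> F -> L -> Q -> G -> H -> N -> J -> M -> P -> K -> O -> A -> I -> C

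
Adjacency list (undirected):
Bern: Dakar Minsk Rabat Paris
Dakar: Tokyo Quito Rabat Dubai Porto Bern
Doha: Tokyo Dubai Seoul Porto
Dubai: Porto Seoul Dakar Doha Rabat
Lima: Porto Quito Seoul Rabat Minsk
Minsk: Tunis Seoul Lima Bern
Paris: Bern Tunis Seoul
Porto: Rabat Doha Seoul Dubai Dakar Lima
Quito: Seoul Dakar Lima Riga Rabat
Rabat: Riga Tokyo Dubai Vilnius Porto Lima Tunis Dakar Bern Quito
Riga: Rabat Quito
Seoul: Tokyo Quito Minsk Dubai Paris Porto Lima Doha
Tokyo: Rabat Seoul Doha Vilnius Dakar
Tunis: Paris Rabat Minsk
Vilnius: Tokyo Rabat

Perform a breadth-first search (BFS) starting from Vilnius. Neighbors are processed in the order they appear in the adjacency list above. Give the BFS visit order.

Visit Vilnius; enqueue Tokyo, Rabat → queue [Tokyo, Rabat]
Visit Tokyo; enqueue Seoul, Doha, Dakar → queue [Rabat, Seoul, Doha, Dakar]
Visit Rabat; enqueue Riga, Dubai, Porto, Lima, Tunis, Bern, Quito → queue [Seoul, Doha, Dakar, Riga, Dubai, Porto, Lima, Tunis, Bern, Quito]
Visit Seoul; enqueue Minsk, Paris → queue [Doha, Dakar, Riga, Dubai, Porto, Lima, Tunis, Bern, Quito, Minsk, Paris]
Visit Doha → queue [Dakar, Riga, Dubai, Porto, Lima, Tunis, Bern, Quito, Minsk, Paris]
Visit Dakar → queue [Riga, Dubai, Porto, Lima, Tunis, Bern, Quito, Minsk, Paris]
Visit Riga → queue [Dubai, Porto, Lima, Tunis, Bern, Quito, Minsk, Paris]
Visit Dubai → queue [Porto, Lima, Tunis, Bern, Quito, Minsk, Paris]
Visit Porto → queue [Lima, Tunis, Bern, Quito, Minsk, Paris]
Visit Lima → queue [Tunis, Bern, Quito, Minsk, Paris]
Visit Tunis → queue [Bern, Quito, Minsk, Paris]
Visit Bern → queue [Quito, Minsk, Paris]
Visit Quito → queue [Minsk, Paris]
Visit Minsk → queue [Paris]
Visit Paris → queue []

Vilnius, Tokyo, Rabat, Seoul, Doha, Dakar, Riga, Dubai, Porto, Lima, Tunis, Bern, Quito, Minsk, Paris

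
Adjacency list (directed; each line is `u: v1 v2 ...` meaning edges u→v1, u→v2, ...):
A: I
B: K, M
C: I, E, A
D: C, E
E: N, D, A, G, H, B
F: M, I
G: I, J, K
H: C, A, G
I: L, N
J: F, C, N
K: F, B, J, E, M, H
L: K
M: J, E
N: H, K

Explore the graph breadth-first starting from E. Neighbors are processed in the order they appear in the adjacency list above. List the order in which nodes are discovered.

Visit E; enqueue N, D, A, G, H, B → queue [N, D, A, G, H, B]
Visit N; enqueue K → queue [D, A, G, H, B, K]
Visit D; enqueue C → queue [A, G, H, B, K, C]
Visit A; enqueue I → queue [G, H, B, K, C, I]
Visit G; enqueue J → queue [H, B, K, C, I, J]
Visit H → queue [B, K, C, I, J]
Visit B; enqueue M → queue [K, C, I, J, M]
Visit K; enqueue F → queue [C, I, J, M, F]
Visit C → queue [I, J, M, F]
Visit I; enqueue L → queue [J, M, F, L]
Visit J → queue [M, F, L]
Visit M → queue [F, L]
Visit F → queue [L]
Visit L → queue []

E -> N -> D -> A -> G -> H -> B -> K -> C -> I -> J -> M -> F -> L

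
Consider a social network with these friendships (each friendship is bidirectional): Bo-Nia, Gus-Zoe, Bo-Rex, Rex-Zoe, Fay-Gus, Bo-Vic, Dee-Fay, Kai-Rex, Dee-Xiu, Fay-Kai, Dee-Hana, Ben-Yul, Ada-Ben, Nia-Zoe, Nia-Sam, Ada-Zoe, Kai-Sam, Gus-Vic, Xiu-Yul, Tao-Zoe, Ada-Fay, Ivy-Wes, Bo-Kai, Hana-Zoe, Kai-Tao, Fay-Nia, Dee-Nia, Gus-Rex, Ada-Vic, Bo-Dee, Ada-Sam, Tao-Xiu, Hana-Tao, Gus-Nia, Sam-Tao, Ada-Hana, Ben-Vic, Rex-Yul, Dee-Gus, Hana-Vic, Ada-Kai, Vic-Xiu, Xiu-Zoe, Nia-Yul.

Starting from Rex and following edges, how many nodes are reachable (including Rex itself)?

16

BFS from Rex visits: Rex, Zoe, Yul, Kai, Gus, Bo, Xiu, Tao, Nia, Hana, Ada, Ben, Sam, Fay, Vic, Dee
Reachable nodes: 16 of 18 total.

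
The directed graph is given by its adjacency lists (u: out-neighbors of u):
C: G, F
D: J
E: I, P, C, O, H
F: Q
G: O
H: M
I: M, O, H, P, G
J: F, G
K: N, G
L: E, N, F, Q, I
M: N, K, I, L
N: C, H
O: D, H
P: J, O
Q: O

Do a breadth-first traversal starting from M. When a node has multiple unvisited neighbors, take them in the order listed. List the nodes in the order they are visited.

M → N → K → I → L → C → H → G → O → P → E → F → Q → D → J

Visit M; enqueue N, K, I, L → queue [N, K, I, L]
Visit N; enqueue C, H → queue [K, I, L, C, H]
Visit K; enqueue G → queue [I, L, C, H, G]
Visit I; enqueue O, P → queue [L, C, H, G, O, P]
Visit L; enqueue E, F, Q → queue [C, H, G, O, P, E, F, Q]
Visit C → queue [H, G, O, P, E, F, Q]
Visit H → queue [G, O, P, E, F, Q]
Visit G → queue [O, P, E, F, Q]
Visit O; enqueue D → queue [P, E, F, Q, D]
Visit P; enqueue J → queue [E, F, Q, D, J]
Visit E → queue [F, Q, D, J]
Visit F → queue [Q, D, J]
Visit Q → queue [D, J]
Visit D → queue [J]
Visit J → queue []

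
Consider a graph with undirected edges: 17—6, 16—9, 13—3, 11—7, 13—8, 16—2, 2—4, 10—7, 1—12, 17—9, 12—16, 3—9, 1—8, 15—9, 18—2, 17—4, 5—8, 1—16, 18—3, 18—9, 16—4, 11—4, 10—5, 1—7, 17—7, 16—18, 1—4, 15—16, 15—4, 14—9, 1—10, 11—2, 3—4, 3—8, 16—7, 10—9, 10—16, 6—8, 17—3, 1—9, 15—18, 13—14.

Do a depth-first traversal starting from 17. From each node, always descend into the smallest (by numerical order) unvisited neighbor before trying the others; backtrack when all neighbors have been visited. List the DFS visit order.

Visit 17
17 → 3
3 → 4
4 → 1
1 → 7
7 → 10
10 → 5
5 → 8
8 → 6
8 → 13
13 → 14
14 → 9
9 → 15
15 → 16
16 → 2
2 → 11
2 → 18
16 → 12

17 → 3 → 4 → 1 → 7 → 10 → 5 → 8 → 6 → 13 → 14 → 9 → 15 → 16 → 2 → 11 → 18 → 12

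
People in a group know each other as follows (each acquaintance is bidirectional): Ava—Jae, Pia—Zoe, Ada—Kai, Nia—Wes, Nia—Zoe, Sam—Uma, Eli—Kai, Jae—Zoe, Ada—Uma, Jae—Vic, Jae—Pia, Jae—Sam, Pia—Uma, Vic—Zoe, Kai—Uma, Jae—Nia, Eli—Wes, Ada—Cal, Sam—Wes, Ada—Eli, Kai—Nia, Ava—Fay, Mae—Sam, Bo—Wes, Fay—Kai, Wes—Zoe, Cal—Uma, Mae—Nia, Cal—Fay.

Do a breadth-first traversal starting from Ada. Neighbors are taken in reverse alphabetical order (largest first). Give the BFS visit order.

Visit Ada; enqueue Uma, Kai, Eli, Cal → queue [Uma, Kai, Eli, Cal]
Visit Uma; enqueue Sam, Pia → queue [Kai, Eli, Cal, Sam, Pia]
Visit Kai; enqueue Nia, Fay → queue [Eli, Cal, Sam, Pia, Nia, Fay]
Visit Eli; enqueue Wes → queue [Cal, Sam, Pia, Nia, Fay, Wes]
Visit Cal → queue [Sam, Pia, Nia, Fay, Wes]
Visit Sam; enqueue Mae, Jae → queue [Pia, Nia, Fay, Wes, Mae, Jae]
Visit Pia; enqueue Zoe → queue [Nia, Fay, Wes, Mae, Jae, Zoe]
Visit Nia → queue [Fay, Wes, Mae, Jae, Zoe]
Visit Fay; enqueue Ava → queue [Wes, Mae, Jae, Zoe, Ava]
Visit Wes; enqueue Bo → queue [Mae, Jae, Zoe, Ava, Bo]
Visit Mae → queue [Jae, Zoe, Ava, Bo]
Visit Jae; enqueue Vic → queue [Zoe, Ava, Bo, Vic]
Visit Zoe → queue [Ava, Bo, Vic]
Visit Ava → queue [Bo, Vic]
Visit Bo → queue [Vic]
Visit Vic → queue []

Ada Uma Kai Eli Cal Sam Pia Nia Fay Wes Mae Jae Zoe Ava Bo Vic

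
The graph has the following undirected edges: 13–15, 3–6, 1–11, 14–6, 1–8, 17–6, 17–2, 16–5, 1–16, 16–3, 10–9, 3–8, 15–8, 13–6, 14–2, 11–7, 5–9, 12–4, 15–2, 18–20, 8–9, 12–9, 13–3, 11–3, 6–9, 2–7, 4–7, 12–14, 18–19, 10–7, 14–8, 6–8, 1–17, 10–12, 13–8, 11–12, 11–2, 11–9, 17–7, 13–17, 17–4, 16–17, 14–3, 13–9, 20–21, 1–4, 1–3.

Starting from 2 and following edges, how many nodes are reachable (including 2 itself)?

17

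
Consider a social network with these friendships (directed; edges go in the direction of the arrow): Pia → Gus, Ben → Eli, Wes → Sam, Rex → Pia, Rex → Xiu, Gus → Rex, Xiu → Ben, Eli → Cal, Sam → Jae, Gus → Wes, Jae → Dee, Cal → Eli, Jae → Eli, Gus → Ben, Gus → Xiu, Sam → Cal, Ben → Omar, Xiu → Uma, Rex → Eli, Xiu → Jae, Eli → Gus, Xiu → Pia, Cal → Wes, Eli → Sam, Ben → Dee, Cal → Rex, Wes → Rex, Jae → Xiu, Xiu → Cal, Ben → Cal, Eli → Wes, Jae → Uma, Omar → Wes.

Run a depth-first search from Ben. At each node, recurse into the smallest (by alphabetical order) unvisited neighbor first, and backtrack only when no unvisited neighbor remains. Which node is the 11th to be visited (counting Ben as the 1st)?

Visit Ben
Ben → Cal
Cal → Eli
Eli → Gus
Gus → Rex
Rex → Pia
Rex → Xiu
Xiu → Jae
Jae → Dee
Jae → Uma
Gus → Wes
Wes → Sam
Ben → Omar

Visit order: Ben, Cal, Eli, Gus, Rex, Pia, Xiu, Jae, Dee, Uma, Wes, Sam, Omar

Wes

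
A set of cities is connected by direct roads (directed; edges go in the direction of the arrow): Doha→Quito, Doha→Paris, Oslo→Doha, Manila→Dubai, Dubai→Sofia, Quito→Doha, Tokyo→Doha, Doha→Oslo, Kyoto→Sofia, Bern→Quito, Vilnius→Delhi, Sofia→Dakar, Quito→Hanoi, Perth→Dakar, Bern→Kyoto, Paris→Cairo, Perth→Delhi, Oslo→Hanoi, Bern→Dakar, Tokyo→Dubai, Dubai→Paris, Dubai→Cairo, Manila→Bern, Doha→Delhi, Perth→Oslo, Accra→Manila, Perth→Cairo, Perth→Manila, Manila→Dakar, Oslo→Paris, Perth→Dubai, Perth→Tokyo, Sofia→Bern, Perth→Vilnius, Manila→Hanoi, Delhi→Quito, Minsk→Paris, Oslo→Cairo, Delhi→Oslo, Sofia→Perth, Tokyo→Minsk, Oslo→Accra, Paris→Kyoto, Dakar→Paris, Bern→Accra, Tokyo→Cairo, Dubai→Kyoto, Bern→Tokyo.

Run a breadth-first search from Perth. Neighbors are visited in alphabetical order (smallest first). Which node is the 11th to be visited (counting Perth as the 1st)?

Visit Perth; enqueue Cairo, Dakar, Delhi, Dubai, Manila, Oslo, Tokyo, Vilnius → queue [Cairo, Dakar, Delhi, Dubai, Manila, Oslo, Tokyo, Vilnius]
Visit Cairo → queue [Dakar, Delhi, Dubai, Manila, Oslo, Tokyo, Vilnius]
Visit Dakar; enqueue Paris → queue [Delhi, Dubai, Manila, Oslo, Tokyo, Vilnius, Paris]
Visit Delhi; enqueue Quito → queue [Dubai, Manila, Oslo, Tokyo, Vilnius, Paris, Quito]
Visit Dubai; enqueue Kyoto, Sofia → queue [Manila, Oslo, Tokyo, Vilnius, Paris, Quito, Kyoto, Sofia]
Visit Manila; enqueue Bern, Hanoi → queue [Oslo, Tokyo, Vilnius, Paris, Quito, Kyoto, Sofia, Bern, Hanoi]
Visit Oslo; enqueue Accra, Doha → queue [Tokyo, Vilnius, Paris, Quito, Kyoto, Sofia, Bern, Hanoi, Accra, Doha]
Visit Tokyo; enqueue Minsk → queue [Vilnius, Paris, Quito, Kyoto, Sofia, Bern, Hanoi, Accra, Doha, Minsk]
Visit Vilnius → queue [Paris, Quito, Kyoto, Sofia, Bern, Hanoi, Accra, Doha, Minsk]
Visit Paris → queue [Quito, Kyoto, Sofia, Bern, Hanoi, Accra, Doha, Minsk]
Visit Quito → queue [Kyoto, Sofia, Bern, Hanoi, Accra, Doha, Minsk]
Visit Kyoto → queue [Sofia, Bern, Hanoi, Accra, Doha, Minsk]
Visit Sofia → queue [Bern, Hanoi, Accra, Doha, Minsk]
Visit Bern → queue [Hanoi, Accra, Doha, Minsk]
Visit Hanoi → queue [Accra, Doha, Minsk]
Visit Accra → queue [Doha, Minsk]
Visit Doha → queue [Minsk]
Visit Minsk → queue []

Visit order: Perth, Cairo, Dakar, Delhi, Dubai, Manila, Oslo, Tokyo, Vilnius, Paris, Quito, Kyoto, Sofia, Bern, Hanoi, Accra, Doha, Minsk

Quito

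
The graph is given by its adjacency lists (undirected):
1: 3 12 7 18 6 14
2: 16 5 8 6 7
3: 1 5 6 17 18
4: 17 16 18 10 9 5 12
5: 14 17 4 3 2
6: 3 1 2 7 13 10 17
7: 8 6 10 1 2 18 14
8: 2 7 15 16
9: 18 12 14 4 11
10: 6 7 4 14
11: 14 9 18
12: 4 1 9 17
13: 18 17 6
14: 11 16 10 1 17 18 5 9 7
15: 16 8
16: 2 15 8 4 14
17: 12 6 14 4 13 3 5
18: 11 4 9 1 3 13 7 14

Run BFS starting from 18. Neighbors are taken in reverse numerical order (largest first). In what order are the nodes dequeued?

18 -> 14 -> 13 -> 11 -> 9 -> 7 -> 4 -> 3 -> 1 -> 17 -> 16 -> 10 -> 5 -> 6 -> 12 -> 8 -> 2 -> 15

Visit 18; enqueue 14, 13, 11, 9, 7, 4, 3, 1 → queue [14, 13, 11, 9, 7, 4, 3, 1]
Visit 14; enqueue 17, 16, 10, 5 → queue [13, 11, 9, 7, 4, 3, 1, 17, 16, 10, 5]
Visit 13; enqueue 6 → queue [11, 9, 7, 4, 3, 1, 17, 16, 10, 5, 6]
Visit 11 → queue [9, 7, 4, 3, 1, 17, 16, 10, 5, 6]
Visit 9; enqueue 12 → queue [7, 4, 3, 1, 17, 16, 10, 5, 6, 12]
Visit 7; enqueue 8, 2 → queue [4, 3, 1, 17, 16, 10, 5, 6, 12, 8, 2]
Visit 4 → queue [3, 1, 17, 16, 10, 5, 6, 12, 8, 2]
Visit 3 → queue [1, 17, 16, 10, 5, 6, 12, 8, 2]
Visit 1 → queue [17, 16, 10, 5, 6, 12, 8, 2]
Visit 17 → queue [16, 10, 5, 6, 12, 8, 2]
Visit 16; enqueue 15 → queue [10, 5, 6, 12, 8, 2, 15]
Visit 10 → queue [5, 6, 12, 8, 2, 15]
Visit 5 → queue [6, 12, 8, 2, 15]
Visit 6 → queue [12, 8, 2, 15]
Visit 12 → queue [8, 2, 15]
Visit 8 → queue [2, 15]
Visit 2 → queue [15]
Visit 15 → queue []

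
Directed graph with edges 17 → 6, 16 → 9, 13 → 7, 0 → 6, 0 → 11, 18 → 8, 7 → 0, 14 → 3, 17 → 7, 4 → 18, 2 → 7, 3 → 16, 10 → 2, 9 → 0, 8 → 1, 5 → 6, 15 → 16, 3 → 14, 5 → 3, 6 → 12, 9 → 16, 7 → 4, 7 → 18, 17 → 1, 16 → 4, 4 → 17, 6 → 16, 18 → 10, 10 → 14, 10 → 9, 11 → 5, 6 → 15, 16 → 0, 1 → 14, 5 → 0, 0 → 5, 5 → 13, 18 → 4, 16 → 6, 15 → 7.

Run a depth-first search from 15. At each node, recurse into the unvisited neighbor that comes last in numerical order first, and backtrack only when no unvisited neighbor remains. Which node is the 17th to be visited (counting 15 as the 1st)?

17

Visit 15
15 → 16
16 → 9
9 → 0
0 → 11
11 → 5
5 → 13
13 → 7
7 → 18
18 → 10
10 → 14
14 → 3
10 → 2
18 → 8
8 → 1
18 → 4
4 → 17
17 → 6
6 → 12

Visit order: 15, 16, 9, 0, 11, 5, 13, 7, 18, 10, 14, 3, 2, 8, 1, 4, 17, 6, 12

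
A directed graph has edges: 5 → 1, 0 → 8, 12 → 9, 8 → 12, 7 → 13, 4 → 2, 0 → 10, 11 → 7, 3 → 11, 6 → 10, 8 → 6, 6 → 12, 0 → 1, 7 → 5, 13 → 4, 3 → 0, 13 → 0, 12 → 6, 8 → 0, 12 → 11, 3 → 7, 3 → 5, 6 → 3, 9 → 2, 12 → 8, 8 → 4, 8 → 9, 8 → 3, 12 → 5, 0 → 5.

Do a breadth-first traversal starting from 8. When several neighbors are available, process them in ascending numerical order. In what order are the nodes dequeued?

8, 0, 3, 4, 6, 9, 12, 1, 5, 10, 7, 11, 2, 13

Visit 8; enqueue 0, 3, 4, 6, 9, 12 → queue [0, 3, 4, 6, 9, 12]
Visit 0; enqueue 1, 5, 10 → queue [3, 4, 6, 9, 12, 1, 5, 10]
Visit 3; enqueue 7, 11 → queue [4, 6, 9, 12, 1, 5, 10, 7, 11]
Visit 4; enqueue 2 → queue [6, 9, 12, 1, 5, 10, 7, 11, 2]
Visit 6 → queue [9, 12, 1, 5, 10, 7, 11, 2]
Visit 9 → queue [12, 1, 5, 10, 7, 11, 2]
Visit 12 → queue [1, 5, 10, 7, 11, 2]
Visit 1 → queue [5, 10, 7, 11, 2]
Visit 5 → queue [10, 7, 11, 2]
Visit 10 → queue [7, 11, 2]
Visit 7; enqueue 13 → queue [11, 2, 13]
Visit 11 → queue [2, 13]
Visit 2 → queue [13]
Visit 13 → queue []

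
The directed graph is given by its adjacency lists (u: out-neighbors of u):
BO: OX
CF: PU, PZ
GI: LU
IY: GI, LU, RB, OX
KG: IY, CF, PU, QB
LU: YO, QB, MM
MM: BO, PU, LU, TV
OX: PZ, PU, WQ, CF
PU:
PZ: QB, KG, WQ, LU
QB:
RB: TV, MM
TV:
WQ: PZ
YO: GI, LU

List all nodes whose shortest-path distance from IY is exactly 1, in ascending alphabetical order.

GI, LU, OX, RB

Level 0: IY
Level 1: GI, LU, OX, RB
Level 2: CF, MM, PU, PZ, QB, TV, WQ, YO
Level 3: BO, KG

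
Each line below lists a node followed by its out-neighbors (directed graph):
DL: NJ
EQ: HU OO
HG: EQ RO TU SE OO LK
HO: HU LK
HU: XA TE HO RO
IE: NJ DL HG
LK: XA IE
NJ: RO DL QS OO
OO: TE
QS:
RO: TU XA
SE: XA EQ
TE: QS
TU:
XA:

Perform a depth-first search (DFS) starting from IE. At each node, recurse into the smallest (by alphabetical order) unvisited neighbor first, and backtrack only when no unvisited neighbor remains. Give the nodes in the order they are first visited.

IE DL NJ OO TE QS RO TU XA HG EQ HU HO LK SE

Visit IE
IE → DL
DL → NJ
NJ → OO
OO → TE
TE → QS
NJ → RO
RO → TU
RO → XA
IE → HG
HG → EQ
EQ → HU
HU → HO
HO → LK
HG → SE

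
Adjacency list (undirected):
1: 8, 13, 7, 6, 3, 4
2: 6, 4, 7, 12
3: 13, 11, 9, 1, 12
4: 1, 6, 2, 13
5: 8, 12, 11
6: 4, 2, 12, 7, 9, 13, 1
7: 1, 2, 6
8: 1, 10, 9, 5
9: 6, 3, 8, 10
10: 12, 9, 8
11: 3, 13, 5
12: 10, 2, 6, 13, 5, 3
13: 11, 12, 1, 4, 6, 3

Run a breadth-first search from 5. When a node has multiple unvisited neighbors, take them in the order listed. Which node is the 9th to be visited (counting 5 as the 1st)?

6

Visit 5; enqueue 8, 12, 11 → queue [8, 12, 11]
Visit 8; enqueue 1, 10, 9 → queue [12, 11, 1, 10, 9]
Visit 12; enqueue 2, 6, 13, 3 → queue [11, 1, 10, 9, 2, 6, 13, 3]
Visit 11 → queue [1, 10, 9, 2, 6, 13, 3]
Visit 1; enqueue 7, 4 → queue [10, 9, 2, 6, 13, 3, 7, 4]
Visit 10 → queue [9, 2, 6, 13, 3, 7, 4]
Visit 9 → queue [2, 6, 13, 3, 7, 4]
Visit 2 → queue [6, 13, 3, 7, 4]
Visit 6 → queue [13, 3, 7, 4]
Visit 13 → queue [3, 7, 4]
Visit 3 → queue [7, 4]
Visit 7 → queue [4]
Visit 4 → queue []

Visit order: 5, 8, 12, 11, 1, 10, 9, 2, 6, 13, 3, 7, 4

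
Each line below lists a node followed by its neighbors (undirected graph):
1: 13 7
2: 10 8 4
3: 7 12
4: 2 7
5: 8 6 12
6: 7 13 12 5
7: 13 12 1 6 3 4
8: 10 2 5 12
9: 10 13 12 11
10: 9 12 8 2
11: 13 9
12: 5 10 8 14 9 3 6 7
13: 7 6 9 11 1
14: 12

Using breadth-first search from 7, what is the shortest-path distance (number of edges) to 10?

2

Level 0: 7
Level 1: 1, 3, 4, 6, 12, 13
Level 2: 2, 5, 8, 9, 10, 11, 14
10 first appears at level 2.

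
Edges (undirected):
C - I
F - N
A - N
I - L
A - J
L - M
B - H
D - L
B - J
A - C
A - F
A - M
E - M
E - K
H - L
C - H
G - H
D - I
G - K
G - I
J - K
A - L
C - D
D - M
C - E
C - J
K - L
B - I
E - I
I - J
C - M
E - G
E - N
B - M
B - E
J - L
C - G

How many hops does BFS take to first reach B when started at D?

2

Level 0: D
Level 1: C, I, L, M
Level 2: A, B, E, G, H, J, K
Level 3: F, N
B first appears at level 2.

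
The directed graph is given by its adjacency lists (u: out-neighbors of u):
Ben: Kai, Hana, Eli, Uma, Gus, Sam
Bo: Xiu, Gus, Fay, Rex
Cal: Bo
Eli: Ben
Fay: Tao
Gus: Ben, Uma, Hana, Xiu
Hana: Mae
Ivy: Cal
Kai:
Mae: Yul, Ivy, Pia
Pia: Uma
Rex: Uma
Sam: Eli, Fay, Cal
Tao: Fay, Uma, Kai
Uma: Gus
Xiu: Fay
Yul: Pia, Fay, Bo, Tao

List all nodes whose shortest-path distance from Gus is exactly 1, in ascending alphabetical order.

Ben, Hana, Uma, Xiu

Level 0: Gus
Level 1: Ben, Hana, Uma, Xiu
Level 2: Eli, Fay, Kai, Mae, Sam
Level 3: Cal, Ivy, Pia, Tao, Yul
Level 4: Bo
Level 5: Rex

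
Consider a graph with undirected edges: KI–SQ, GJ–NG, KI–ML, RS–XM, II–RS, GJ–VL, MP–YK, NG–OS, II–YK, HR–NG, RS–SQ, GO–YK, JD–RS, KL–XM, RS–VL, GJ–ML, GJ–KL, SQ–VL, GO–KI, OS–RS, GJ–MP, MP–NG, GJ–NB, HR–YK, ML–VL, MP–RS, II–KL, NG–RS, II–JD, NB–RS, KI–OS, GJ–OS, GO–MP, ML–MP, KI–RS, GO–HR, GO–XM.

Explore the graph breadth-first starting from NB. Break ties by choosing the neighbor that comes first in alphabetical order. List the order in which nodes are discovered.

NB → GJ → RS → KL → ML → MP → NG → OS → VL → II → JD → KI → SQ → XM → GO → YK → HR

Visit NB; enqueue GJ, RS → queue [GJ, RS]
Visit GJ; enqueue KL, ML, MP, NG, OS, VL → queue [RS, KL, ML, MP, NG, OS, VL]
Visit RS; enqueue II, JD, KI, SQ, XM → queue [KL, ML, MP, NG, OS, VL, II, JD, KI, SQ, XM]
Visit KL → queue [ML, MP, NG, OS, VL, II, JD, KI, SQ, XM]
Visit ML → queue [MP, NG, OS, VL, II, JD, KI, SQ, XM]
Visit MP; enqueue GO, YK → queue [NG, OS, VL, II, JD, KI, SQ, XM, GO, YK]
Visit NG; enqueue HR → queue [OS, VL, II, JD, KI, SQ, XM, GO, YK, HR]
Visit OS → queue [VL, II, JD, KI, SQ, XM, GO, YK, HR]
Visit VL → queue [II, JD, KI, SQ, XM, GO, YK, HR]
Visit II → queue [JD, KI, SQ, XM, GO, YK, HR]
Visit JD → queue [KI, SQ, XM, GO, YK, HR]
Visit KI → queue [SQ, XM, GO, YK, HR]
Visit SQ → queue [XM, GO, YK, HR]
Visit XM → queue [GO, YK, HR]
Visit GO → queue [YK, HR]
Visit YK → queue [HR]
Visit HR → queue []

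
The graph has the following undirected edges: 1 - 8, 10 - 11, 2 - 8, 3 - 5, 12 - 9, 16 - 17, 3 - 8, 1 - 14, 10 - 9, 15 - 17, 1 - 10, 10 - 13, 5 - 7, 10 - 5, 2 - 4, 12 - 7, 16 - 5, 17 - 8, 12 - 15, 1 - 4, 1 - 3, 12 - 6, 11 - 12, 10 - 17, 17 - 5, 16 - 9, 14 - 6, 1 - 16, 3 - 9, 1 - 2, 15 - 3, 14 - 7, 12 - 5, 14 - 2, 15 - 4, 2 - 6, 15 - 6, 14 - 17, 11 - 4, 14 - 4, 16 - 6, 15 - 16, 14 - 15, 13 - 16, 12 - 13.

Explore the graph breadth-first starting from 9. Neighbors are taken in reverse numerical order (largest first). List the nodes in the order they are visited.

Visit 9; enqueue 16, 12, 10, 3 → queue [16, 12, 10, 3]
Visit 16; enqueue 17, 15, 13, 6, 5, 1 → queue [12, 10, 3, 17, 15, 13, 6, 5, 1]
Visit 12; enqueue 11, 7 → queue [10, 3, 17, 15, 13, 6, 5, 1, 11, 7]
Visit 10 → queue [3, 17, 15, 13, 6, 5, 1, 11, 7]
Visit 3; enqueue 8 → queue [17, 15, 13, 6, 5, 1, 11, 7, 8]
Visit 17; enqueue 14 → queue [15, 13, 6, 5, 1, 11, 7, 8, 14]
Visit 15; enqueue 4 → queue [13, 6, 5, 1, 11, 7, 8, 14, 4]
Visit 13 → queue [6, 5, 1, 11, 7, 8, 14, 4]
Visit 6; enqueue 2 → queue [5, 1, 11, 7, 8, 14, 4, 2]
Visit 5 → queue [1, 11, 7, 8, 14, 4, 2]
Visit 1 → queue [11, 7, 8, 14, 4, 2]
Visit 11 → queue [7, 8, 14, 4, 2]
Visit 7 → queue [8, 14, 4, 2]
Visit 8 → queue [14, 4, 2]
Visit 14 → queue [4, 2]
Visit 4 → queue [2]
Visit 2 → queue []

9 → 16 → 12 → 10 → 3 → 17 → 15 → 13 → 6 → 5 → 1 → 11 → 7 → 8 → 14 → 4 → 2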